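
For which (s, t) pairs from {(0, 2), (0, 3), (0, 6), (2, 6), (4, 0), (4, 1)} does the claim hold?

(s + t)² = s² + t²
Testing each pair:
(0, 2): LHS = 4, RHS = 4 → holds
(0, 3): LHS = 9, RHS = 9 → holds
(0, 6): LHS = 36, RHS = 36 → holds
(2, 6): LHS = 64, RHS = 40 → fails
(4, 0): LHS = 16, RHS = 16 → holds
(4, 1): LHS = 25, RHS = 17 → fails

4 of 6 pairs satisfy the claim.

Answer: (0, 2), (0, 3), (0, 6), (4, 0)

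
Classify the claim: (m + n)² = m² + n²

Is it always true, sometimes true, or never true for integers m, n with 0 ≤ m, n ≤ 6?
It holds at (m, n) = (0, 2) (both sides equal 4), but fails at (m, n) = (2, 2) (LHS = 16, RHS = 8).

Answer: Sometimes true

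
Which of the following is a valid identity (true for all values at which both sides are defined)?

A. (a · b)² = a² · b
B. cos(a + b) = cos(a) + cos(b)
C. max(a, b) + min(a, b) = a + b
A: fails at (1, 3) — LHS = 9, RHS = 3.
B: fails at (4, 5) — LHS = cos(9) ≈ -0.9111, RHS = cos(4) + cos(5) ≈ -0.37.
C: holds — e.g. at (2, 7), both sides equal 9.

Answer: C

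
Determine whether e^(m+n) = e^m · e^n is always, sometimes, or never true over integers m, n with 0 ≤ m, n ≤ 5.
The identity holds for every pair in the range. For instance at (m, n) = (0, 1): both sides equal e ≈ 2.718.

Answer: Always true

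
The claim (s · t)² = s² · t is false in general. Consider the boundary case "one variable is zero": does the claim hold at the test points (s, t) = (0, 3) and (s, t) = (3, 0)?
At (0, 3): LHS = 0, RHS = 0 → equal
At (3, 0): LHS = 0, RHS = 0 → equal

So the claim does hold at both of these boundary points, even though it is not an identity.

Answer: Yes, holds at both test points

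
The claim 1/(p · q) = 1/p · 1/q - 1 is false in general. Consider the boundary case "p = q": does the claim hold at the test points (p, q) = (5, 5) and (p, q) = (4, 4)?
At (5, 5): LHS = 1/25 ≠ RHS = -24/25
At (4, 4): LHS = 1/16 ≠ RHS = -15/16

Answer: No, fails at both test points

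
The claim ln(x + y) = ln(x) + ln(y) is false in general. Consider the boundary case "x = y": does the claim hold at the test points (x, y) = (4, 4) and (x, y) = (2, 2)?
At (4, 4): LHS = ln(8) ≈ 2.079 ≠ RHS = 2·ln(4) ≈ 2.773
At (2, 2): LHS = ln(4) ≈ 1.386, RHS = 2·ln(2) ≈ 1.386 → equal

Answer: Only at (2, 2)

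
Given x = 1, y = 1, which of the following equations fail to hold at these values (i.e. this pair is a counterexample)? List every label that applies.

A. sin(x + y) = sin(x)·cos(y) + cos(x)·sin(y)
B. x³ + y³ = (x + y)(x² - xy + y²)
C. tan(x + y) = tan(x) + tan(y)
Evaluating each claim at the given values:
A. LHS = sin(2) ≈ 0.9093, RHS = 2·sin(1)·cos(1) ≈ 0.9093 → holds here (LHS = RHS)
B. LHS = 2, RHS = 2 → holds here (LHS = RHS)
C. LHS = tan(2) ≈ -2.185, RHS = 2·tan(1) ≈ 3.115 → fails here (LHS ≠ RHS)

Answer: C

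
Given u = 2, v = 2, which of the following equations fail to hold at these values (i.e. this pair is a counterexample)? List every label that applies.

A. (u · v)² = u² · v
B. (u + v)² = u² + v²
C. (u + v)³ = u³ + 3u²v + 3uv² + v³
A, B

Evaluating each claim at the given values:
A. LHS = 16, RHS = 8 → fails here (LHS ≠ RHS)
B. LHS = 16, RHS = 8 → fails here (LHS ≠ RHS)
C. LHS = 64, RHS = 64 → holds here (LHS = RHS)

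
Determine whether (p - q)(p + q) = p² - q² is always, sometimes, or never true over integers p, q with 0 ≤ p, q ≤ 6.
Always true

The identity holds for every pair in the range. For instance at (p, q) = (2, 6): both sides equal -32.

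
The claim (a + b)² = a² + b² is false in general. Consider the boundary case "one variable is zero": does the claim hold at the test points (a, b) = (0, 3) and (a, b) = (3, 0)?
At (0, 3): LHS = 9, RHS = 9 → equal
At (3, 0): LHS = 9, RHS = 9 → equal

So the claim does hold at both of these boundary points, even though it is not an identity.

Answer: Yes, holds at both test points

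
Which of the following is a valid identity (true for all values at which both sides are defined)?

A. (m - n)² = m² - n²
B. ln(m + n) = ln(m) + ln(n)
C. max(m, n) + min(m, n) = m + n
A: fails at (2, 4) — LHS = 4, RHS = -12.
B: fails at (1, 3) — LHS = ln(4) ≈ 1.386, RHS = ln(3) ≈ 1.099.
C: holds — e.g. at (1, 4), both sides equal 5.

Answer: C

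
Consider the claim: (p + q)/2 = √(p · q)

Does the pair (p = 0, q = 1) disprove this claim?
Substituting p = 0, q = 1:
LHS = (0 + 1)/2 = 1/2
RHS = √(0 · 1) = 0

Since LHS ≠ RHS, this pair disproves the claim.

Answer: Yes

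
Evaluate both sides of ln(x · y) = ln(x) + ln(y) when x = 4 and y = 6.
LHS = ln(4 · 6) = ln(24) ≈ 3.178
RHS = ln(4) + ln(6) ≈ 3.178

LHS = RHS: the two sides agree.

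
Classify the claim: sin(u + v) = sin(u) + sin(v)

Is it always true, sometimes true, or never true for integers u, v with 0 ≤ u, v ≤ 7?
It holds at (u, v) = (2, 0) (both sides equal sin(2) ≈ 0.9093), but fails at (u, v) = (1, 3) (LHS = sin(4) ≈ -0.7568, RHS = sin(3) + sin(1) ≈ 0.9826).

Answer: Sometimes true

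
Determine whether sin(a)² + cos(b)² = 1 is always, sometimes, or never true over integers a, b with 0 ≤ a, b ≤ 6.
It holds at (a, b) = (1, 1) (both sides equal 1), but fails at (a, b) = (1, 5) (LHS = cos(5)² + sin(1)² ≈ 0.7885, RHS = 1).

Answer: Sometimes true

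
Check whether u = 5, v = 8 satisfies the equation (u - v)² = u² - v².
Fails

Substituting u = 5, v = 8:

LHS = (5 - 8)² = 9
RHS = 5² - 8² = -39

LHS ≠ RHS, so the equation does not hold at this point.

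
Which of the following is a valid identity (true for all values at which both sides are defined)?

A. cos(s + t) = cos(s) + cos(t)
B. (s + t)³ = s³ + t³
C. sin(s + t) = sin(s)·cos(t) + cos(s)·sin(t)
C

A: fails at (2, 2) — LHS = cos(4) ≈ -0.6536, RHS = 2·cos(2) ≈ -0.8323.
B: fails at (3, 5) — LHS = 512, RHS = 152.
C: holds — e.g. at (2, 5), both sides equal sin(7) ≈ 0.657.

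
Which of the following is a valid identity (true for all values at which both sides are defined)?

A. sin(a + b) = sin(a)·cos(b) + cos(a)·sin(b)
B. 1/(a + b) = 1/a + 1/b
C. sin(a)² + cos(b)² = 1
A: holds — e.g. at (1, 4), both sides equal sin(5) ≈ -0.9589.
B: fails at (4, 4) — LHS = 1/8, RHS = 1/2.
C: fails at (2, 5) — LHS = cos(5)² + sin(2)² ≈ 0.9073, RHS = 1.

Answer: A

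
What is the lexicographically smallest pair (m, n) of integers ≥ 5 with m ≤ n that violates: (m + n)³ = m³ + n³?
Substituting (5, 5) into the claim:
LHS = (5 + 5)³ = 1000
RHS = 5³ + 5³ = 250

Since LHS ≠ RHS, this pair disproves the claim, and no lexicographically smaller pair (m ≤ n, integers ≥ 5) does.

For instance (8, 12) is also a counterexample (LHS = 8000, RHS = 2240), but it's lexicographically larger.

Answer: (m, n) = (5, 5)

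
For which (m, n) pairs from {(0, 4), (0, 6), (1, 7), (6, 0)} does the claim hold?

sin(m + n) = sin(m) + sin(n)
Testing each pair:
(0, 4): LHS = sin(4) ≈ -0.7568, RHS = sin(4) ≈ -0.7568 → holds
(0, 6): LHS = sin(6) ≈ -0.2794, RHS = sin(6) ≈ -0.2794 → holds
(1, 7): LHS = sin(8) ≈ 0.9894, RHS = sin(7) + sin(1) ≈ 1.498 → fails
(6, 0): LHS = sin(6) ≈ -0.2794, RHS = sin(6) ≈ -0.2794 → holds

3 of 4 pairs satisfy the claim.

Answer: (0, 4), (0, 6), (6, 0)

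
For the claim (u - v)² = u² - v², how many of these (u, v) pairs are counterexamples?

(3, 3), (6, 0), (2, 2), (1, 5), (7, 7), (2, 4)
2

Testing each pair:
(3, 3): LHS = 0, RHS = 0 → satisfies claim
(6, 0): LHS = 36, RHS = 36 → satisfies claim
(2, 2): LHS = 0, RHS = 0 → satisfies claim
(1, 5): LHS = 16, RHS = -24 → counterexample
(7, 7): LHS = 0, RHS = 0 → satisfies claim
(2, 4): LHS = 4, RHS = -12 → counterexample

That makes 2 counterexamples.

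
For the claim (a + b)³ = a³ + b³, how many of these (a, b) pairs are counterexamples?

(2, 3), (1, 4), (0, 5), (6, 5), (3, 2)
Testing each pair:
(2, 3): LHS = 125, RHS = 35 → counterexample
(1, 4): LHS = 125, RHS = 65 → counterexample
(0, 5): LHS = 125, RHS = 125 → satisfies claim
(6, 5): LHS = 1331, RHS = 341 → counterexample
(3, 2): LHS = 125, RHS = 35 → counterexample

That makes 4 counterexamples.

Answer: 4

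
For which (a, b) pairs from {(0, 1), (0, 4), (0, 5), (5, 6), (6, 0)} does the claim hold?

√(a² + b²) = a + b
(0, 1), (0, 4), (0, 5), (6, 0)

Testing each pair:
(0, 1): LHS = 1, RHS = 1 → holds
(0, 4): LHS = 4, RHS = 4 → holds
(0, 5): LHS = 5, RHS = 5 → holds
(5, 6): LHS = √(61) ≈ 7.81, RHS = 11 → fails
(6, 0): LHS = 6, RHS = 6 → holds

4 of 5 pairs satisfy the claim.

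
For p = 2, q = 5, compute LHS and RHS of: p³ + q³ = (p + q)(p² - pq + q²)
LHS = 2³ + 5³ = 133
RHS = (2 + 5)(2² - 2·5 + 5²) = 133

LHS = RHS: the two sides agree.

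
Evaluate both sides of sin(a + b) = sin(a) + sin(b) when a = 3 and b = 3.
LHS = sin(3 + 3) = sin(6) ≈ -0.2794
RHS = sin(3) + sin(3) = 2·sin(3) ≈ 0.2822

LHS ≠ RHS (they differ by about 0.5617), so the equation does not hold here.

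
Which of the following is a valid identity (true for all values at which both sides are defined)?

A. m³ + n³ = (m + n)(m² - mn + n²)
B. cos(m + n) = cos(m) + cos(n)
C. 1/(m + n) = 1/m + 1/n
A

A: holds — e.g. at (3, 5), both sides equal 152.
B: fails at (2, 3) — LHS = cos(5) ≈ 0.2837, RHS = cos(3) + cos(2) ≈ -1.406.
C: fails at (2, 2) — LHS = 1/4, RHS = 1.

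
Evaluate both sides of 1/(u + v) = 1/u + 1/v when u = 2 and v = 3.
LHS = 1/(2 + 3) = 1/5
RHS = 1/2 + 1/3 = 5/6

LHS ≠ RHS, so the equation does not hold here.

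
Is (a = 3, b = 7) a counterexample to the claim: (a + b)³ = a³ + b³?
Substituting a = 3, b = 7:
LHS = (3 + 7)³ = 1000
RHS = 3³ + 7³ = 370

Since LHS ≠ RHS, this pair disproves the claim.

Answer: Yes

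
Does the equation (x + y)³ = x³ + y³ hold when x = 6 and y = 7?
Substituting x = 6, y = 7:

LHS = (6 + 7)³ = 2197
RHS = 6³ + 7³ = 559

LHS ≠ RHS, so the equation does not hold at this point.

Answer: Fails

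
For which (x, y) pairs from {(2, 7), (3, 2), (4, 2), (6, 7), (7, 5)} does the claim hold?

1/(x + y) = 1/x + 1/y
None

Testing each pair:
(2, 7): LHS = 1/9, RHS = 9/14 → fails
(3, 2): LHS = 1/5, RHS = 5/6 → fails
(4, 2): LHS = 1/6, RHS = 3/4 → fails
(6, 7): LHS = 1/13, RHS = 13/42 → fails
(7, 5): LHS = 1/12, RHS = 12/35 → fails

No pair satisfies the claim.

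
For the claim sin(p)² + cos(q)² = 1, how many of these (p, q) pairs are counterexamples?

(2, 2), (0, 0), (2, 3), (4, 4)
Testing each pair:
(2, 2): LHS = cos(2)² + sin(2)² = 1, RHS = 1 → satisfies claim
(0, 0): LHS = 1, RHS = 1 → satisfies claim
(2, 3): LHS = sin(2)² + cos(3)² ≈ 1.807, RHS = 1 → counterexample
(4, 4): LHS = cos(4)² + sin(4)² = 1, RHS = 1 → satisfies claim

That makes 1 counterexample.

Answer: 1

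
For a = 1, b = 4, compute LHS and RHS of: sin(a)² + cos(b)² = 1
LHS = sin(1)² + cos(4)² ≈ 1.135
RHS = 1

LHS ≠ RHS (they differ by about 0.1353), so the equation does not hold here.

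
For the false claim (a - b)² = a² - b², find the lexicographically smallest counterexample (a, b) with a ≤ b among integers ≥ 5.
(a, b) = (5, 6)

Substituting (5, 6) into the claim:
LHS = (5 - 6)² = 1
RHS = 5² - 6² = -11

Since LHS ≠ RHS, this pair disproves the claim, and no lexicographically smaller pair (a ≤ b, integers ≥ 5) does.

For instance (7, 12) is also a counterexample (LHS = 25, RHS = -95), but it's lexicographically larger.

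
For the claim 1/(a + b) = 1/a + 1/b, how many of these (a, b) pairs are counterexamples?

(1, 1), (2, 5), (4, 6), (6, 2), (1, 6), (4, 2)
6

Testing each pair:
(1, 1): LHS = 1/2, RHS = 2 → counterexample
(2, 5): LHS = 1/7, RHS = 7/10 → counterexample
(4, 6): LHS = 1/10, RHS = 5/12 → counterexample
(6, 2): LHS = 1/8, RHS = 2/3 → counterexample
(1, 6): LHS = 1/7, RHS = 7/6 → counterexample
(4, 2): LHS = 1/6, RHS = 3/4 → counterexample

That makes 6 counterexamples.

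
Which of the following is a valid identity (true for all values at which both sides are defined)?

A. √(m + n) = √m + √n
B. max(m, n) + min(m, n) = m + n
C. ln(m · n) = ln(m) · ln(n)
A: fails at (2, 4) — LHS = √(6) ≈ 2.449, RHS = √(2) + 2 ≈ 3.414.
B: holds — e.g. at (3, 5), both sides equal 8.
C: fails at (4, 5) — LHS = ln(20) ≈ 2.996, RHS = ln(4)·ln(5) ≈ 2.231.

Answer: B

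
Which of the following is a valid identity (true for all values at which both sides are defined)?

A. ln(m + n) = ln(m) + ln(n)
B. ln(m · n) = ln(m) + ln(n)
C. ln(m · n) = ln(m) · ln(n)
B

A: fails at (5, 8) — LHS = ln(13) ≈ 2.565, RHS = ln(5) + ln(8) ≈ 3.689.
B: holds — e.g. at (6, 7), both sides equal ln(42) ≈ 3.738.
C: fails at (3, 7) — LHS = ln(21) ≈ 3.045, RHS = ln(3)·ln(7) ≈ 2.138.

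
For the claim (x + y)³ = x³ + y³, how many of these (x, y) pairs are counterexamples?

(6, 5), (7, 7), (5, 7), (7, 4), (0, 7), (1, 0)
4

Testing each pair:
(6, 5): LHS = 1331, RHS = 341 → counterexample
(7, 7): LHS = 2744, RHS = 686 → counterexample
(5, 7): LHS = 1728, RHS = 468 → counterexample
(7, 4): LHS = 1331, RHS = 407 → counterexample
(0, 7): LHS = 343, RHS = 343 → satisfies claim
(1, 0): LHS = 1, RHS = 1 → satisfies claim

That makes 4 counterexamples.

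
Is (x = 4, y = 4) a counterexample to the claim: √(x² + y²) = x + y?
Substituting x = 4, y = 4:
LHS = √(4² + 4²) = 4·√(2) ≈ 5.657
RHS = 4 + 4 = 8

Since LHS ≠ RHS, this pair disproves the claim.

Answer: Yes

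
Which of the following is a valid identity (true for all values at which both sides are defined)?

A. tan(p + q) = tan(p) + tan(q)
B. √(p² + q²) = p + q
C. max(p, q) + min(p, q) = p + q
C

A: fails at (5, 5) — LHS = tan(10) ≈ 0.6484, RHS = 2·tan(5) ≈ -6.761.
B: fails at (4, 4) — LHS = 4·√(2) ≈ 5.657, RHS = 8.
C: holds — e.g. at (4, 5), both sides equal 9.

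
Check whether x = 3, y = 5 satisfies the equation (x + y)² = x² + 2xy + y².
Substituting x = 3, y = 5:

LHS = (3 + 5)² = 64
RHS = 3² + 2·3·5 + 5² = 64

LHS = RHS, so the equation holds at this point.

Answer: Holds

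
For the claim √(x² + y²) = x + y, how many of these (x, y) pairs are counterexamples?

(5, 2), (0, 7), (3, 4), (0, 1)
Testing each pair:
(5, 2): LHS = √(29) ≈ 5.385, RHS = 7 → counterexample
(0, 7): LHS = 7, RHS = 7 → satisfies claim
(3, 4): LHS = 5, RHS = 7 → counterexample
(0, 1): LHS = 1, RHS = 1 → satisfies claim

That makes 2 counterexamples.

Answer: 2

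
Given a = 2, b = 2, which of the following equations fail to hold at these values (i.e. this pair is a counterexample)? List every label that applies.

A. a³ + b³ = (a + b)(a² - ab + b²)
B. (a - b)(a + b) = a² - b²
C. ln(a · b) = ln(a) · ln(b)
C

Evaluating each claim at the given values:
A. LHS = 16, RHS = 16 → holds here (LHS = RHS)
B. LHS = 0, RHS = 0 → holds here (LHS = RHS)
C. LHS = ln(4) ≈ 1.386, RHS = ln(2)² ≈ 0.4805 → fails here (LHS ≠ RHS)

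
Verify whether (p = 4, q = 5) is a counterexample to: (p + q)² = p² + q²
Substituting p = 4, q = 5:
LHS = (4 + 5)² = 81
RHS = 4² + 5² = 41

Since LHS ≠ RHS, this pair disproves the claim.

Answer: Yes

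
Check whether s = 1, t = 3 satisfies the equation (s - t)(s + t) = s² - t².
Holds

Substituting s = 1, t = 3:

LHS = (1 - 3)(1 + 3) = -8
RHS = 1² - 3² = -8

LHS = RHS, so the equation holds at this point.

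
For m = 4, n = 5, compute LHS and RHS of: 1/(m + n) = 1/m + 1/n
LHS = 1/(4 + 5) = 1/9
RHS = 1/4 + 1/5 = 9/20

LHS ≠ RHS, so the equation does not hold here.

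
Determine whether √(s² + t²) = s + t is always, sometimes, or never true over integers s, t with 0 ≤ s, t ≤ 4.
It holds at (s, t) = (0, 4) (both sides equal 4), but fails at (s, t) = (2, 4) (LHS = 2·√(5) ≈ 4.472, RHS = 6).

Answer: Sometimes true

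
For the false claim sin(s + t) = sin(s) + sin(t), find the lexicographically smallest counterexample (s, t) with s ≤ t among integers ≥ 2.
(s, t) = (2, 2)

Substituting (2, 2) into the claim:
LHS = sin(2 + 2) = sin(4) ≈ -0.7568
RHS = sin(2) + sin(2) = 2·sin(2) ≈ 1.819

Since LHS ≠ RHS, this pair disproves the claim, and no lexicographically smaller pair (s ≤ t, integers ≥ 2) does.

For instance (4, 6) is also a counterexample (LHS = sin(10) ≈ -0.544, RHS = sin(4) + sin(6) ≈ -1.036), but it's lexicographically larger.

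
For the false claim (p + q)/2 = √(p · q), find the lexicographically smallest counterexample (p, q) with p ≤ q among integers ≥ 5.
(p, q) = (5, 6)

Substituting (5, 6) into the claim:
LHS = (5 + 6)/2 = 11/2
RHS = √(5 · 6) = √(30) ≈ 5.477

Since LHS ≠ RHS, this pair disproves the claim, and no lexicographically smaller pair (p ≤ q, integers ≥ 5) does.

For instance (7, 11) is also a counterexample (LHS = 9, RHS = √(77) ≈ 8.775), but it's lexicographically larger.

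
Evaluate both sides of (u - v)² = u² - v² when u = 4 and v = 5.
LHS = (4 - 5)² = 1
RHS = 4² - 5² = -9

LHS ≠ RHS, so the equation does not hold here.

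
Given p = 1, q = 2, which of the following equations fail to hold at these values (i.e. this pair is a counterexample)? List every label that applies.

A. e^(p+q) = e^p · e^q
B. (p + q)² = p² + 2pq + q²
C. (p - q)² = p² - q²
Evaluating each claim at the given values:
A. LHS = e^3 ≈ 20.09, RHS = e^3 ≈ 20.09 → holds here (LHS = RHS)
B. LHS = 9, RHS = 9 → holds here (LHS = RHS)
C. LHS = 1, RHS = -3 → fails here (LHS ≠ RHS)

Answer: C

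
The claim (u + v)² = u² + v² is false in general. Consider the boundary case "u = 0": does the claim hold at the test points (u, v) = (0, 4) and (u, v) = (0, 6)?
At (0, 4): LHS = 16, RHS = 16 → equal
At (0, 6): LHS = 36, RHS = 36 → equal

So the claim does hold at both of these boundary points, even though it is not an identity.

Answer: Yes, holds at both test points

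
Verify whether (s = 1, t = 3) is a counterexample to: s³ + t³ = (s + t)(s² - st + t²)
Substituting s = 1, t = 3:
LHS = 1³ + 3³ = 28
RHS = (1 + 3)(1² - 1·3 + 3²) = 28

The sides agree, so this pair does not disprove the claim.

Answer: No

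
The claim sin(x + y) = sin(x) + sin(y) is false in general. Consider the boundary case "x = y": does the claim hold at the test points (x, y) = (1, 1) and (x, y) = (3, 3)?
At (1, 1): LHS = sin(2) ≈ 0.9093 ≠ RHS = 2·sin(1) ≈ 1.683
At (3, 3): LHS = sin(6) ≈ -0.2794 ≠ RHS = 2·sin(3) ≈ 0.2822

Answer: No, fails at both test points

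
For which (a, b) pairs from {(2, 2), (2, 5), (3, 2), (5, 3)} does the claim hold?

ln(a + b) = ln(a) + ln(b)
(2, 2)

Testing each pair:
(2, 2): LHS = ln(4) ≈ 1.386, RHS = 2·ln(2) ≈ 1.386 → holds
(2, 5): LHS = ln(7) ≈ 1.946, RHS = ln(2) + ln(5) ≈ 2.303 → fails
(3, 2): LHS = ln(5) ≈ 1.609, RHS = ln(2) + ln(3) ≈ 1.792 → fails
(5, 3): LHS = ln(8) ≈ 2.079, RHS = ln(3) + ln(5) ≈ 2.708 → fails

1 of 4 pairs satisfies the claim.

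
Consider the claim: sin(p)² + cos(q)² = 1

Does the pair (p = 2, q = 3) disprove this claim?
Substituting p = 2, q = 3:
LHS = sin(2)² + cos(3)² ≈ 1.807
RHS = 1

Since LHS ≠ RHS, this pair disproves the claim.

Answer: Yes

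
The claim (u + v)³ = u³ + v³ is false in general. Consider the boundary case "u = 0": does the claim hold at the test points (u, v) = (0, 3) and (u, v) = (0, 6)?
Yes, holds at both test points

At (0, 3): LHS = 27, RHS = 27 → equal
At (0, 6): LHS = 216, RHS = 216 → equal

So the claim does hold at both of these boundary points, even though it is not an identity.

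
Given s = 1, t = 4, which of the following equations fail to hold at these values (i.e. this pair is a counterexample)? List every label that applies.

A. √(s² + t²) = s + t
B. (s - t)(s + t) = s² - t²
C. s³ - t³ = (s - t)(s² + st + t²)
A

Evaluating each claim at the given values:
A. LHS = √(17) ≈ 4.123, RHS = 5 → fails here (LHS ≠ RHS)
B. LHS = -15, RHS = -15 → holds here (LHS = RHS)
C. LHS = -63, RHS = -63 → holds here (LHS = RHS)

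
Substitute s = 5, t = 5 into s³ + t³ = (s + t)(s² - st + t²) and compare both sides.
LHS = 5³ + 5³ = 250
RHS = (5 + 5)(5² - 5·5 + 5²) = 250

LHS = RHS: the two sides agree.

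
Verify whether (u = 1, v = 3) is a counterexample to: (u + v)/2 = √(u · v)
Yes

Substituting u = 1, v = 3:
LHS = (1 + 3)/2 = 2
RHS = √(1 · 3) = √(3) ≈ 1.732

Since LHS ≠ RHS, this pair disproves the claim.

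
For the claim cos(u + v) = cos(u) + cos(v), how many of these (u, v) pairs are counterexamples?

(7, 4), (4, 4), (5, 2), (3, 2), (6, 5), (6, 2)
Testing each pair:
(7, 4): LHS = cos(11) ≈ 0.004426, RHS = cos(4) + cos(7) ≈ 0.1003 → counterexample
(4, 4): LHS = cos(8) ≈ -0.1455, RHS = 2·cos(4) ≈ -1.307 → counterexample
(5, 2): LHS = cos(7) ≈ 0.7539, RHS = cos(2) + cos(5) ≈ -0.1325 → counterexample
(3, 2): LHS = cos(5) ≈ 0.2837, RHS = cos(3) + cos(2) ≈ -1.406 → counterexample
(6, 5): LHS = cos(11) ≈ 0.004426, RHS = cos(5) + cos(6) ≈ 1.244 → counterexample
(6, 2): LHS = cos(8) ≈ -0.1455, RHS = cos(2) + cos(6) ≈ 0.544 → counterexample

That makes 6 counterexamples.

Answer: 6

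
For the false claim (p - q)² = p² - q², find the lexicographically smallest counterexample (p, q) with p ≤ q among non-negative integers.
Substituting (0, 1) into the claim:
LHS = (0 - 1)² = 1
RHS = 0² - 1² = -1

Since LHS ≠ RHS, this pair disproves the claim, and no lexicographically smaller pair (p ≤ q, non-negative integers) does.

For instance (3, 4) is also a counterexample (LHS = 1, RHS = -7), but it's lexicographically larger.

Answer: (p, q) = (0, 1)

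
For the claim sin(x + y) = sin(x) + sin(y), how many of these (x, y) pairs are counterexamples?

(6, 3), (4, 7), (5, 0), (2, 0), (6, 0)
2

Testing each pair:
(6, 3): LHS = sin(9) ≈ 0.4121, RHS = sin(6) + sin(3) ≈ -0.1383 → counterexample
(4, 7): LHS = sin(11) ≈ -1, RHS = sin(4) + sin(7) ≈ -0.09982 → counterexample
(5, 0): LHS = sin(5) ≈ -0.9589, RHS = sin(5) ≈ -0.9589 → satisfies claim
(2, 0): LHS = sin(2) ≈ 0.9093, RHS = sin(2) ≈ 0.9093 → satisfies claim
(6, 0): LHS = sin(6) ≈ -0.2794, RHS = sin(6) ≈ -0.2794 → satisfies claim

That makes 2 counterexamples.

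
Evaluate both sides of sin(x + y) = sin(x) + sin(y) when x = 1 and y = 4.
LHS = sin(1 + 4) = sin(5) ≈ -0.9589
RHS = sin(1) + sin(4) ≈ 0.08467

LHS ≠ RHS (they differ by about 1.044), so the equation does not hold here.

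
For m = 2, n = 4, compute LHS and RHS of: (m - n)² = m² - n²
LHS = (2 - 4)² = 4
RHS = 2² - 4² = -12

LHS ≠ RHS, so the equation does not hold here.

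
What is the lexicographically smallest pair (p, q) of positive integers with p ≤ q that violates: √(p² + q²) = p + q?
Substituting (1, 1) into the claim:
LHS = √(1² + 1²) = √(2) ≈ 1.414
RHS = 1 + 1 = 2

Since LHS ≠ RHS, this pair disproves the claim, and no lexicographically smaller pair (p ≤ q, positive integers) does.

For instance (1, 2) is also a counterexample (LHS = √(5) ≈ 2.236, RHS = 3), but it's lexicographically larger.

Answer: (p, q) = (1, 1)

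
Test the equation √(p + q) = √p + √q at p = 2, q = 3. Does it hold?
Substituting p = 2, q = 3:

LHS = √(2 + 3) = √(5) ≈ 2.236
RHS = √2 + √3 = √(2) + √(3) ≈ 3.146

LHS ≠ RHS, so the equation does not hold at this point.

Answer: Fails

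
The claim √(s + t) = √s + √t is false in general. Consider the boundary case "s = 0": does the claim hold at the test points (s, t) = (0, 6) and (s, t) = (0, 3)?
At (0, 6): LHS = √(6) ≈ 2.449, RHS = √(6) ≈ 2.449 → equal
At (0, 3): LHS = √(3) ≈ 1.732, RHS = √(3) ≈ 1.732 → equal

So the claim does hold at both of these boundary points, even though it is not an identity.

Answer: Yes, holds at both test points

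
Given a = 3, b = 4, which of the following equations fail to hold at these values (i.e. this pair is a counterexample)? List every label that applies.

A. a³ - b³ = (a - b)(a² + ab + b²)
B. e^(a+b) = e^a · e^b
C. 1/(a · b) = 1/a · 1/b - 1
Evaluating each claim at the given values:
A. LHS = -37, RHS = -37 → holds here (LHS = RHS)
B. LHS = e^7 ≈ 1097, RHS = e^7 ≈ 1097 → holds here (LHS = RHS)
C. LHS = 1/12, RHS = -11/12 → fails here (LHS ≠ RHS)

Answer: C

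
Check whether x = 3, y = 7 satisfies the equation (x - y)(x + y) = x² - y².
Substituting x = 3, y = 7:

LHS = (3 - 7)(3 + 7) = -40
RHS = 3² - 7² = -40

LHS = RHS, so the equation holds at this point.

Answer: Holds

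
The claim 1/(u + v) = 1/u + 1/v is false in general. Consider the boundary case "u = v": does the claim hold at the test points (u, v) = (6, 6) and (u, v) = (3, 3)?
No, fails at both test points

At (6, 6): LHS = 1/12 ≠ RHS = 1/3
At (3, 3): LHS = 1/6 ≠ RHS = 2/3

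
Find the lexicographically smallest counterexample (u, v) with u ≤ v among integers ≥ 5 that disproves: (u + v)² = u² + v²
(u, v) = (5, 5)

Substituting (5, 5) into the claim:
LHS = (5 + 5)² = 100
RHS = 5² + 5² = 50

Since LHS ≠ RHS, this pair disproves the claim, and no lexicographically smaller pair (u ≤ v, integers ≥ 5) does.

For instance (5, 7) is also a counterexample (LHS = 144, RHS = 74), but it's lexicographically larger.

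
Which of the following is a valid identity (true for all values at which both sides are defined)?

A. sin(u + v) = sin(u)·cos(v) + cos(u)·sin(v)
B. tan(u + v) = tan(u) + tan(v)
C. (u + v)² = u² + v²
A: holds — e.g. at (4, 4), both sides equal sin(8) ≈ 0.9894.
B: fails at (3, 5) — LHS = tan(8) ≈ -6.8, RHS = tan(5) + tan(3) ≈ -3.523.
C: fails at (2, 5) — LHS = 49, RHS = 29.

Answer: A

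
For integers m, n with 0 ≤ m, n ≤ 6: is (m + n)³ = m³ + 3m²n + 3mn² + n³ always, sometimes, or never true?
Always true

The identity holds for every pair in the range. For instance at (m, n) = (6, 6): both sides equal 1728.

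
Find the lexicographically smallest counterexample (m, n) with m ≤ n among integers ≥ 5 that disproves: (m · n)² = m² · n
Substituting (5, 5) into the claim:
LHS = (5 · 5)² = 625
RHS = 5² · 5 = 125

Since LHS ≠ RHS, this pair disproves the claim, and no lexicographically smaller pair (m ≤ n, integers ≥ 5) does.

For instance (5, 6) is also a counterexample (LHS = 900, RHS = 150), but it's lexicographically larger.

Answer: (m, n) = (5, 5)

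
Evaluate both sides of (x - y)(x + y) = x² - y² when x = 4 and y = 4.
LHS = (4 - 4)(4 + 4) = 0
RHS = 4² - 4² = 0

LHS = RHS: the two sides agree.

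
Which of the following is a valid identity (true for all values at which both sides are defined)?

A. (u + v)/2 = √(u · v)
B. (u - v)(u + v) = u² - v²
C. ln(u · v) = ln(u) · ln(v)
B

A: fails at (3, 7) — LHS = 5, RHS = √(21) ≈ 4.583.
B: holds — e.g. at (6, 7), both sides equal -13.
C: fails at (1, 5) — LHS = ln(5) ≈ 1.609, RHS = 0.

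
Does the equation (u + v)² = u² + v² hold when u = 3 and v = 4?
Fails

Substituting u = 3, v = 4:

LHS = (3 + 4)² = 49
RHS = 3² + 4² = 25

LHS ≠ RHS, so the equation does not hold at this point.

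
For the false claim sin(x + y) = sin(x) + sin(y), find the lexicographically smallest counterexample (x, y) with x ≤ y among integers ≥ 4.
(x, y) = (4, 4)

Substituting (4, 4) into the claim:
LHS = sin(4 + 4) = sin(8) ≈ 0.9894
RHS = sin(4) + sin(4) = 2·sin(4) ≈ -1.514

Since LHS ≠ RHS, this pair disproves the claim, and no lexicographically smaller pair (x ≤ y, integers ≥ 4) does.

For instance (6, 11) is also a counterexample (LHS = sin(17) ≈ -0.9614, RHS = sin(11) + sin(6) ≈ -1.279), but it's lexicographically larger.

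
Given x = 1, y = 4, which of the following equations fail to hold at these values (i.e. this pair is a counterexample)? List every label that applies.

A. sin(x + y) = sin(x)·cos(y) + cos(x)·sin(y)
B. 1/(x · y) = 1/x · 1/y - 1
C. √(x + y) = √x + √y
B, C

Evaluating each claim at the given values:
A. LHS = sin(5) ≈ -0.9589, RHS = sin(1)·cos(4) + sin(4)·cos(1) ≈ -0.9589 → holds here (LHS = RHS)
B. LHS = 1/4, RHS = -3/4 → fails here (LHS ≠ RHS)
C. LHS = √(5) ≈ 2.236, RHS = 3 → fails here (LHS ≠ RHS)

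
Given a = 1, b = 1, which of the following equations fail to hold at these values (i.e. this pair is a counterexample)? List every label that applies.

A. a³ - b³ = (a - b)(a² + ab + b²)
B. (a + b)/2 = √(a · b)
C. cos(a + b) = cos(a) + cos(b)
Evaluating each claim at the given values:
A. LHS = 0, RHS = 0 → holds here (LHS = RHS)
B. LHS = 1, RHS = 1 → holds here (LHS = RHS)
C. LHS = cos(2) ≈ -0.4161, RHS = 2·cos(1) ≈ 1.081 → fails here (LHS ≠ RHS)

Answer: C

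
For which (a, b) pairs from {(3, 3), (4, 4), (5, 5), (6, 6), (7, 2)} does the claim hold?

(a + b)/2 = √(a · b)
Testing each pair:
(3, 3): LHS = 3, RHS = 3 → holds
(4, 4): LHS = 4, RHS = 4 → holds
(5, 5): LHS = 5, RHS = 5 → holds
(6, 6): LHS = 6, RHS = 6 → holds
(7, 2): LHS = 9/2, RHS = √(14) ≈ 3.742 → fails

4 of 5 pairs satisfy the claim.

Answer: (3, 3), (4, 4), (5, 5), (6, 6)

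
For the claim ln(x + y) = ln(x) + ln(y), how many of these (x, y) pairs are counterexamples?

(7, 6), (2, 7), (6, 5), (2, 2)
3

Testing each pair:
(7, 6): LHS = ln(13) ≈ 2.565, RHS = ln(6) + ln(7) ≈ 3.738 → counterexample
(2, 7): LHS = ln(9) ≈ 2.197, RHS = ln(2) + ln(7) ≈ 2.639 → counterexample
(6, 5): LHS = ln(11) ≈ 2.398, RHS = ln(5) + ln(6) ≈ 3.401 → counterexample
(2, 2): LHS = ln(4) ≈ 1.386, RHS = 2·ln(2) ≈ 1.386 → satisfies claim

That makes 3 counterexamples.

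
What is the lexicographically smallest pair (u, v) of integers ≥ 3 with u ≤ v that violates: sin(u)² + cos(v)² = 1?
At (3, 3): both sides equal 1, so it holds there.

Substituting (3, 4) into the claim:
LHS = sin(3)² + cos(4)² ≈ 0.4472
RHS = 1

Since LHS ≠ RHS, this pair disproves the claim, and no lexicographically smaller pair (u ≤ v, integers ≥ 3) does.

For instance (5, 7) is also a counterexample (LHS = cos(7)² + sin(5)² ≈ 1.488, RHS = 1), but it's lexicographically larger.

Answer: (u, v) = (3, 4)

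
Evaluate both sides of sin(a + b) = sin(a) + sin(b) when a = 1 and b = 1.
LHS = sin(1 + 1) = sin(2) ≈ 0.9093
RHS = sin(1) + sin(1) = 2·sin(1) ≈ 1.683

LHS ≠ RHS (they differ by about 0.7736), so the equation does not hold here.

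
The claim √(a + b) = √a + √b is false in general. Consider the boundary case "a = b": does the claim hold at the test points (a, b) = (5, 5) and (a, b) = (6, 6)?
No, fails at both test points

At (5, 5): LHS = √(10) ≈ 3.162 ≠ RHS = 2·√(5) ≈ 4.472
At (6, 6): LHS = 2·√(3) ≈ 3.464 ≠ RHS = 2·√(6) ≈ 4.899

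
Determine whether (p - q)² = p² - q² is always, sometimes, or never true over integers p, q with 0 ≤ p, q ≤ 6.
It holds at (p, q) = (3, 0) (both sides equal 9), but fails at (p, q) = (3, 5) (LHS = 4, RHS = -16).

Answer: Sometimes true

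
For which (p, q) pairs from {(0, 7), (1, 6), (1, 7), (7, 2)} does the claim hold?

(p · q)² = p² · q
(0, 7)

Testing each pair:
(0, 7): LHS = 0, RHS = 0 → holds
(1, 6): LHS = 36, RHS = 6 → fails
(1, 7): LHS = 49, RHS = 7 → fails
(7, 2): LHS = 196, RHS = 98 → fails

1 of 4 pairs satisfies the claim.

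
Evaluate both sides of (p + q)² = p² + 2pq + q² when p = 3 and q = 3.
LHS = (3 + 3)² = 36
RHS = 3² + 2·3·3 + 3² = 36

LHS = RHS: the two sides agree.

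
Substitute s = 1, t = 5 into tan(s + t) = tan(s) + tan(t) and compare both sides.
LHS = tan(1 + 5) = tan(6) ≈ -0.291
RHS = tan(1) + tan(5) ≈ -1.823

LHS ≠ RHS (they differ by about 1.532), so the equation does not hold here.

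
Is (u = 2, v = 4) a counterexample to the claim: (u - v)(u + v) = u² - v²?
Substituting u = 2, v = 4:
LHS = (2 - 4)(2 + 4) = -12
RHS = 2² - 4² = -12

The sides agree, so this pair does not disprove the claim.

Answer: No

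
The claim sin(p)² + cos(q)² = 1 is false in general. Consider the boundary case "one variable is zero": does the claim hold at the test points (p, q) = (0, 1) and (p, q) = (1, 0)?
No, fails at both test points

At (0, 1): LHS = cos(1)² ≈ 0.2919 ≠ RHS = 1
At (1, 0): LHS = sin(1)² + 1 ≈ 1.708 ≠ RHS = 1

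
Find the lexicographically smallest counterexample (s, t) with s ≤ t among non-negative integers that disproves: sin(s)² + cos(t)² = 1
At (0, 0): both sides equal 1, so it holds there.

Substituting (0, 1) into the claim:
LHS = sin(0)² + cos(1)² = cos(1)² ≈ 0.2919
RHS = 1

Since LHS ≠ RHS, this pair disproves the claim, and no lexicographically smaller pair (s ≤ t, non-negative integers) does.

For instance (3, 5) is also a counterexample (LHS = sin(3)² + cos(5)² ≈ 0.1004, RHS = 1), but it's lexicographically larger.

Answer: (s, t) = (0, 1)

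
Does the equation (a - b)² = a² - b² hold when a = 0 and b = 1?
Fails

Substituting a = 0, b = 1:

LHS = (0 - 1)² = 1
RHS = 0² - 1² = -1

LHS ≠ RHS, so the equation does not hold at this point.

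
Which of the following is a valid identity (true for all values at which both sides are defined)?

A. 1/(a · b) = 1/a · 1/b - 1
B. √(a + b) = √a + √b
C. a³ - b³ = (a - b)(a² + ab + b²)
C

A: fails at (1, 4) — LHS = 1/4, RHS = -3/4.
B: fails at (2, 3) — LHS = √(5) ≈ 2.236, RHS = √(2) + √(3) ≈ 3.146.
C: holds — e.g. at (2, 4), both sides equal -56.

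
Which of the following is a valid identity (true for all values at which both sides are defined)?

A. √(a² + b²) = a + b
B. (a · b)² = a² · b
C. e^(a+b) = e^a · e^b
A: fails at (1, 1) — LHS = √(2) ≈ 1.414, RHS = 2.
B: fails at (1, 4) — LHS = 16, RHS = 4.
C: holds — e.g. at (4, 4), both sides equal e^8 ≈ 2981.

Answer: C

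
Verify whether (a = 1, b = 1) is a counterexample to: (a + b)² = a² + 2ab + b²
No

Substituting a = 1, b = 1:
LHS = (1 + 1)² = 4
RHS = 1² + 2·1·1 + 1² = 4

The sides agree, so this pair does not disprove the claim.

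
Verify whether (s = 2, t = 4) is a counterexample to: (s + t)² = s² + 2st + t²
Substituting s = 2, t = 4:
LHS = (2 + 4)² = 36
RHS = 2² + 2·2·4 + 4² = 36

The sides agree, so this pair does not disprove the claim.

Answer: No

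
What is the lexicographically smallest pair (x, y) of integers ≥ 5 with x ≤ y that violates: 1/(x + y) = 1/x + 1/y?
Substituting (5, 5) into the claim:
LHS = 1/(5 + 5) = 1/10
RHS = 1/5 + 1/5 = 2/5

Since LHS ≠ RHS, this pair disproves the claim, and no lexicographically smaller pair (x ≤ y, integers ≥ 5) does.

For instance (10, 10) is also a counterexample (LHS = 1/20, RHS = 1/5), but it's lexicographically larger.

Answer: (x, y) = (5, 5)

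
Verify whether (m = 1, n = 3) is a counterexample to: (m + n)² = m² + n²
Yes

Substituting m = 1, n = 3:
LHS = (1 + 3)² = 16
RHS = 1² + 3² = 10

Since LHS ≠ RHS, this pair disproves the claim.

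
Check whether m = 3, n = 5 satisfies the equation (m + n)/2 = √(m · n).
Substituting m = 3, n = 5:

LHS = (3 + 5)/2 = 4
RHS = √(3 · 5) = √(15) ≈ 3.873

LHS ≠ RHS, so the equation does not hold at this point.

Answer: Fails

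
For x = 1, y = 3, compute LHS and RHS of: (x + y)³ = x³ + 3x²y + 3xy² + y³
LHS = (1 + 3)³ = 64
RHS = 1³ + 3·1²·3 + 3·1·3² + 3³ = 64

LHS = RHS: the two sides agree.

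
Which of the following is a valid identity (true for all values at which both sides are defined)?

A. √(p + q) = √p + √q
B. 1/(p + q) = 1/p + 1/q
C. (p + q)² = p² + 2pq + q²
A: fails at (3, 7) — LHS = √(10) ≈ 3.162, RHS = √(3) + √(7) ≈ 4.378.
B: fails at (3, 4) — LHS = 1/7, RHS = 7/12.
C: holds — e.g. at (1, 1), both sides equal 4.

Answer: C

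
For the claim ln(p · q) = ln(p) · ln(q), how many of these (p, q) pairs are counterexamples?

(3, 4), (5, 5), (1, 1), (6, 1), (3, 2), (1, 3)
Testing each pair:
(3, 4): LHS = ln(12) ≈ 2.485, RHS = ln(3)·ln(4) ≈ 1.523 → counterexample
(5, 5): LHS = ln(25) ≈ 3.219, RHS = ln(5)² ≈ 2.59 → counterexample
(1, 1): LHS = 0, RHS = 0 → satisfies claim
(6, 1): LHS = ln(6) ≈ 1.792, RHS = 0 → counterexample
(3, 2): LHS = ln(6) ≈ 1.792, RHS = ln(2)·ln(3) ≈ 0.7615 → counterexample
(1, 3): LHS = ln(3) ≈ 1.099, RHS = 0 → counterexample

That makes 5 counterexamples.

Answer: 5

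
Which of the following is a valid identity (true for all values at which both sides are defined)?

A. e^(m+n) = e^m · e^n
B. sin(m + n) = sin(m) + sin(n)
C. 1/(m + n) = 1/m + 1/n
A

A: holds — e.g. at (3, 3), both sides equal e^6 ≈ 403.4.
B: fails at (4, 4) — LHS = sin(8) ≈ 0.9894, RHS = 2·sin(4) ≈ -1.514.
C: fails at (1, 5) — LHS = 1/6, RHS = 6/5.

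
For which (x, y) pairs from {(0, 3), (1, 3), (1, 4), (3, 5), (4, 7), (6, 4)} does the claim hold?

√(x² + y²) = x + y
(0, 3)

Testing each pair:
(0, 3): LHS = 3, RHS = 3 → holds
(1, 3): LHS = √(10) ≈ 3.162, RHS = 4 → fails
(1, 4): LHS = √(17) ≈ 4.123, RHS = 5 → fails
(3, 5): LHS = √(34) ≈ 5.831, RHS = 8 → fails
(4, 7): LHS = √(65) ≈ 8.062, RHS = 11 → fails
(6, 4): LHS = 2·√(13) ≈ 7.211, RHS = 10 → fails

1 of 6 pairs satisfies the claim.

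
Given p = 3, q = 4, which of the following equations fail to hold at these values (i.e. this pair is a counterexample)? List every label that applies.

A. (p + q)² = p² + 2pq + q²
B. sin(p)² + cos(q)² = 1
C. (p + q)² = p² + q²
B, C

Evaluating each claim at the given values:
A. LHS = 49, RHS = 49 → holds here (LHS = RHS)
B. LHS = sin(3)² + cos(4)² ≈ 0.4472, RHS = 1 → fails here (LHS ≠ RHS)
C. LHS = 49, RHS = 25 → fails here (LHS ≠ RHS)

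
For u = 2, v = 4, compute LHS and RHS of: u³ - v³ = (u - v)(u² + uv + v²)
LHS = 2³ - 4³ = -56
RHS = (2 - 4)(2² + 2·4 + 4²) = -56

LHS = RHS: the two sides agree.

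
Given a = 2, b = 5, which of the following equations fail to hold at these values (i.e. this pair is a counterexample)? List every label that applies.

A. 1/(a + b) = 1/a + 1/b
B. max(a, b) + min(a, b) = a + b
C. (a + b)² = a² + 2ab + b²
Evaluating each claim at the given values:
A. LHS = 1/7, RHS = 7/10 → fails here (LHS ≠ RHS)
B. LHS = 7, RHS = 7 → holds here (LHS = RHS)
C. LHS = 49, RHS = 49 → holds here (LHS = RHS)

Answer: A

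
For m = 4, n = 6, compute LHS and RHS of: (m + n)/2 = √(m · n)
LHS = (4 + 6)/2 = 5
RHS = √(4 · 6) = 2·√(6) ≈ 4.899

LHS ≠ RHS (they differ by about 0.101), so the equation does not hold here.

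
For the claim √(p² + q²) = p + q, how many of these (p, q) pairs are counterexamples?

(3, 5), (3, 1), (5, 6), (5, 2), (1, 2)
5

Testing each pair:
(3, 5): LHS = √(34) ≈ 5.831, RHS = 8 → counterexample
(3, 1): LHS = √(10) ≈ 3.162, RHS = 4 → counterexample
(5, 6): LHS = √(61) ≈ 7.81, RHS = 11 → counterexample
(5, 2): LHS = √(29) ≈ 5.385, RHS = 7 → counterexample
(1, 2): LHS = √(5) ≈ 2.236, RHS = 3 → counterexample

That makes 5 counterexamples.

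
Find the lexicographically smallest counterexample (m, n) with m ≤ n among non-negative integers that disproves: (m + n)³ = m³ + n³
(m, n) = (1, 1)

Substituting (1, 1) into the claim:
LHS = (1 + 1)³ = 8
RHS = 1³ + 1³ = 2

Since LHS ≠ RHS, this pair disproves the claim, and no lexicographically smaller pair (m ≤ n, non-negative integers) does.

For instance (1, 5) is also a counterexample (LHS = 216, RHS = 126), but it's lexicographically larger.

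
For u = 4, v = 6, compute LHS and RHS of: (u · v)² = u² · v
LHS = (4 · 6)² = 576
RHS = 4² · 6 = 96

LHS ≠ RHS, so the equation does not hold here.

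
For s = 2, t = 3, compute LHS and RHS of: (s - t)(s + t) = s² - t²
LHS = (2 - 3)(2 + 3) = -5
RHS = 2² - 3² = -5

LHS = RHS: the two sides agree.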